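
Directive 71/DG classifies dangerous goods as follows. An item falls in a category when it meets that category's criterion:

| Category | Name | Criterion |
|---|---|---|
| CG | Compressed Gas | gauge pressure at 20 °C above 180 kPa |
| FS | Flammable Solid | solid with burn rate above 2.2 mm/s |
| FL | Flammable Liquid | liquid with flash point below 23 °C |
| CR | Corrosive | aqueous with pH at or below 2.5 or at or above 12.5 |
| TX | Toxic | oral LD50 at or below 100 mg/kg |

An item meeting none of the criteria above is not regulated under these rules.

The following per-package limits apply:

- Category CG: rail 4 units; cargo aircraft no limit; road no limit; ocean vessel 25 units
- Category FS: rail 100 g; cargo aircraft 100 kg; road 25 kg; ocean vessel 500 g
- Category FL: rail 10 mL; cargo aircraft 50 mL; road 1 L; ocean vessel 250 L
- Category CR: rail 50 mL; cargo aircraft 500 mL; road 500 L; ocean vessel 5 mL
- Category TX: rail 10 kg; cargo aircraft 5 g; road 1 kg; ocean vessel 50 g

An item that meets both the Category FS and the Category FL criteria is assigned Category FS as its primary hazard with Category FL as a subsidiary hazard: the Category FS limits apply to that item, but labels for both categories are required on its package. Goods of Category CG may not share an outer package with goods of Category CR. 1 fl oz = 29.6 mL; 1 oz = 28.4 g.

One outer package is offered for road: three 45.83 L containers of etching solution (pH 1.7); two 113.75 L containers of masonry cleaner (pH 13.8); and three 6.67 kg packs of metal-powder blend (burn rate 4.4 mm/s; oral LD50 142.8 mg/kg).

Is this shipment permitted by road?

Yes

The etching solution has pH 1.7, which is ≤ 2.5, so it is Category CR (Corrosive).
Masonry cleaner: pH 13.8 ≥ 12.5 → Category CR (Corrosive).
Metal-powder blend: burn rate 4.4 mm/s > 2.2 mm/s → Category FS (Flammable Solid).
Category FS quantity: three 6.67 kg packs = 20.01 kg.
That is within the Category FS road limit of 25 kg.
Total Category CR: (three 45.83 L containers = 137.49 L) + (two 113.75 L containers = 227.5 L) = 364.99 L.
364.99 L is within the road limit of 500 L for Category CR.
The segregation rule (Category CG with Category CR) does not apply to Category FS with Category CR.
Every hazard category is within its road limit and no segregation rule is violated.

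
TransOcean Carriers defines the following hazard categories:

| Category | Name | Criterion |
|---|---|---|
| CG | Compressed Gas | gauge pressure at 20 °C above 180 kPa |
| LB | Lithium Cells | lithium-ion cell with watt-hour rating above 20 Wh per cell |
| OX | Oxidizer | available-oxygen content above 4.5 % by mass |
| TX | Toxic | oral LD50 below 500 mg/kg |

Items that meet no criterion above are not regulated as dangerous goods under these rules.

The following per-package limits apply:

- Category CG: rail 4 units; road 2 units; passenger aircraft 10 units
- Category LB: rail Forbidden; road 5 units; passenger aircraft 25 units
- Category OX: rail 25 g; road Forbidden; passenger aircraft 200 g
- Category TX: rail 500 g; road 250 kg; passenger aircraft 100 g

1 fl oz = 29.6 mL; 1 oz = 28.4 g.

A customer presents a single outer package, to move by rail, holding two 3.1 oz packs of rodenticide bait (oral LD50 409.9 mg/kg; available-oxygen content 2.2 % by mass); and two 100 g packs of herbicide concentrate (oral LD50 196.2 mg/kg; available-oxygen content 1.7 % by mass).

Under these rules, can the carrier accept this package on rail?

Yes

With oral LD50 409.9 mg/kg (< 500 mg/kg), the rodenticide bait falls in Category TX.
Herbicide concentrate: oral LD50 196.2 mg/kg < 500 mg/kg → Category TX (Toxic).
Total Category TX: (two 3.1 oz packs = 176.08 g) + (two 100 g packs = 200 g) = 376.08 g.
That is within the Category TX rail limit of 500 g.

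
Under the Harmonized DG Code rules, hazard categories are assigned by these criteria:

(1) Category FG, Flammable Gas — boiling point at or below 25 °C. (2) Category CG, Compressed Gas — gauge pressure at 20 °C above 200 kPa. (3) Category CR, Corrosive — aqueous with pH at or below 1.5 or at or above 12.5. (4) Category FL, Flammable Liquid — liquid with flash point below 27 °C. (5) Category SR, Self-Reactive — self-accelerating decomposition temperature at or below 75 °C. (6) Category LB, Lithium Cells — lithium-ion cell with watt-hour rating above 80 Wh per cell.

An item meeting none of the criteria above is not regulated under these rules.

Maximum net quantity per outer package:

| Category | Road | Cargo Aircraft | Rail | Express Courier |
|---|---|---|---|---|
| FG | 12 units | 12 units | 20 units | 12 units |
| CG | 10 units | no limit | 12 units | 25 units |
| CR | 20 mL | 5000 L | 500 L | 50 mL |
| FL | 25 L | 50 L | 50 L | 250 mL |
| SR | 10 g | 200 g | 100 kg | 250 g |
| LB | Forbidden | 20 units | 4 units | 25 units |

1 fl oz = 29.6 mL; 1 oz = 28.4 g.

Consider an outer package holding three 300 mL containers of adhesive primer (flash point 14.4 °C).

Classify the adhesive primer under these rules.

The adhesive primer has flash point 14.4 °C, which is < 27 °C, so it is Category FL (Flammable Liquid).

Category FL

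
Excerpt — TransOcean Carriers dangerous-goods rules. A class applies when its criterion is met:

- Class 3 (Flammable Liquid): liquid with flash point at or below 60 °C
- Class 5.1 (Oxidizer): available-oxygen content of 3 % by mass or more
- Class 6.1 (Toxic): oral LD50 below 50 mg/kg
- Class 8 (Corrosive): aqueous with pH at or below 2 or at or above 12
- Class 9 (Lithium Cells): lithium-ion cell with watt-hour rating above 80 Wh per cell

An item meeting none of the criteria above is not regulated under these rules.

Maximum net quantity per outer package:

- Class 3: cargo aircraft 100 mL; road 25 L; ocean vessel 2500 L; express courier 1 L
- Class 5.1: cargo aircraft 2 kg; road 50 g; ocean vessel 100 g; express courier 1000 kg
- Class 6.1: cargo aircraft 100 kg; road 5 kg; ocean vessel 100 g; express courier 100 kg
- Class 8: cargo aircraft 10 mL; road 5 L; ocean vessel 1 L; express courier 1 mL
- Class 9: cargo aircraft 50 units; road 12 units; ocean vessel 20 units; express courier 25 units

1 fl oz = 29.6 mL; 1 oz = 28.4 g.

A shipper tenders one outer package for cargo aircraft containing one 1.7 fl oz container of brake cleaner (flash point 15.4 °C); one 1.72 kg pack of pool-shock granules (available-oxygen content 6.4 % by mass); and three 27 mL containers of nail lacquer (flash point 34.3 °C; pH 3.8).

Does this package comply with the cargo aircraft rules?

No

Flash point 15.4 °C meets the Class 3 criterion (Flammable Liquid), so the brake cleaner is Class 3.
With available-oxygen content 6.4 % by mass (≥ 3 % by mass), the pool-shock granules fall in Class 5.1.
Flash point 34.3 °C meets the Class 3 criterion (Flammable Liquid), so the nail lacquer is Class 3.
Class 5.1 quantity: 1.72 kg.
1.72 kg is within the cargo aircraft limit of 2 kg for Class 5.1.
Total Class 3: (one 1.7 fl oz container = 50.32 mL) + (three 27 mL containers = 81 mL) = 131.32 mL.
131.32 mL > 100 mL (cargo aircraft limit, Class 3) — over the limit.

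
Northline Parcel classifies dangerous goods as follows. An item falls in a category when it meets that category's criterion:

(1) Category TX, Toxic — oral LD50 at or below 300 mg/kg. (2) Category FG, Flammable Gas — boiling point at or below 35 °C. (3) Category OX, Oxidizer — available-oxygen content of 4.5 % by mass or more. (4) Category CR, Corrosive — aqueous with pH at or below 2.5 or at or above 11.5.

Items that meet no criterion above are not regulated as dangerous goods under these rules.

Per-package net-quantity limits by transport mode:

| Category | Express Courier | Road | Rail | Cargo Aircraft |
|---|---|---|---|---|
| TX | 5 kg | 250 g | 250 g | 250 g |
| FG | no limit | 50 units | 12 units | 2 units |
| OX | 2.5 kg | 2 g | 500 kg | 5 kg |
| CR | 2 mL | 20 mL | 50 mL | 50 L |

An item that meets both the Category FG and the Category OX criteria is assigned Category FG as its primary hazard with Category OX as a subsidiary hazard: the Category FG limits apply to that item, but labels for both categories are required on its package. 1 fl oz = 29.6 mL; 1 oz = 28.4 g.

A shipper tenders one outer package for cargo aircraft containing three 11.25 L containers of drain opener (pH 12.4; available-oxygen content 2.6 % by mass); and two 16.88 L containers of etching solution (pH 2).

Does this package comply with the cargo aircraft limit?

pH 12.4 meets the Category CR criterion (Corrosive), so the drain opener is Category CR.
pH 2 meets the Category CR criterion (Corrosive), so the etching solution is Category CR.
Category CR net quantity: (three 11.25 L containers = 33.75 L) + (two 16.88 L containers = 33.76 L) = 67.51 L.
67.51 L exceeds the cargo aircraft limit of 50 L for Category CR.

No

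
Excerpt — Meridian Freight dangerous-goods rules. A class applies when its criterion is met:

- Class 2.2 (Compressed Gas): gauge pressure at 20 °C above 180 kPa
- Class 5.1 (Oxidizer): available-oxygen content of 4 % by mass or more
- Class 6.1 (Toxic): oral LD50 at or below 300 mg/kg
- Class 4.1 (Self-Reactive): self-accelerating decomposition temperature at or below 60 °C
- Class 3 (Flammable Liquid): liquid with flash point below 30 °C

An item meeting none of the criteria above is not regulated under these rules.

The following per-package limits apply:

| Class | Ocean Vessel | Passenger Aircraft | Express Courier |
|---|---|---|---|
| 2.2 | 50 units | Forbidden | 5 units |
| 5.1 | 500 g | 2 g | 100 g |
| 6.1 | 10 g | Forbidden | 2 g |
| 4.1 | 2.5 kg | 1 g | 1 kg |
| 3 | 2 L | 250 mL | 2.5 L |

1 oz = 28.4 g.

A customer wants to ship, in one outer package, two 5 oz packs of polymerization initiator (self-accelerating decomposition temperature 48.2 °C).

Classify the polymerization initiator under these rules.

Polymerization initiator: self-accelerating decomposition temperature 48.2 °C ≤ 60 °C → Class 4.1 (Self-Reactive).

Class 4.1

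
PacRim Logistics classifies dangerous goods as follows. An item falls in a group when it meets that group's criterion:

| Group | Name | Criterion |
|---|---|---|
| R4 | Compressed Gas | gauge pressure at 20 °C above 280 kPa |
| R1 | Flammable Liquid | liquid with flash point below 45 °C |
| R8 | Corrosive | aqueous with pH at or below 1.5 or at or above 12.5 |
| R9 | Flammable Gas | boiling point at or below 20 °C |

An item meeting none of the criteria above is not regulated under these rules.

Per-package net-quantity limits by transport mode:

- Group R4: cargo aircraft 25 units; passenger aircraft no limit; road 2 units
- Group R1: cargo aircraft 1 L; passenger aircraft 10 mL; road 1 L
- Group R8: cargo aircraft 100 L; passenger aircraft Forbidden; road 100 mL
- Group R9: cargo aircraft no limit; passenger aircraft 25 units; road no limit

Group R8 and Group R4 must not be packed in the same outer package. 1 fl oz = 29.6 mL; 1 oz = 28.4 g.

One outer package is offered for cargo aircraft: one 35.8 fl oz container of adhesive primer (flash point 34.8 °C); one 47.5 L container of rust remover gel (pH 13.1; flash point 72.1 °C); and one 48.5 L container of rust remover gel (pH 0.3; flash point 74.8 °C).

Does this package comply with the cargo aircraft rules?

Adhesive primer: flash point 34.8 °C < 45 °C → Group R1 (Flammable Liquid).
The rust remover gel has pH 13.1, which is ≥ 12.5, so it is Group R8 (Corrosive).
The rust remover gel has pH 0.3, which is ≤ 1.5, so it is Group R8 (Corrosive).
Total Group R8: 47.5 L + 48.5 L = 96 L.
96 L ≤ 100 L (cargo aircraft limit, Group R8) — within limit.
Group R1 quantity: one 35.8 fl oz container = 1059.68 mL.
That exceeds the Group R1 cargo aircraft limit of 1 L.
The segregation rule (Group R8 with Group R4) does not apply to Group R8 with Group R1.

No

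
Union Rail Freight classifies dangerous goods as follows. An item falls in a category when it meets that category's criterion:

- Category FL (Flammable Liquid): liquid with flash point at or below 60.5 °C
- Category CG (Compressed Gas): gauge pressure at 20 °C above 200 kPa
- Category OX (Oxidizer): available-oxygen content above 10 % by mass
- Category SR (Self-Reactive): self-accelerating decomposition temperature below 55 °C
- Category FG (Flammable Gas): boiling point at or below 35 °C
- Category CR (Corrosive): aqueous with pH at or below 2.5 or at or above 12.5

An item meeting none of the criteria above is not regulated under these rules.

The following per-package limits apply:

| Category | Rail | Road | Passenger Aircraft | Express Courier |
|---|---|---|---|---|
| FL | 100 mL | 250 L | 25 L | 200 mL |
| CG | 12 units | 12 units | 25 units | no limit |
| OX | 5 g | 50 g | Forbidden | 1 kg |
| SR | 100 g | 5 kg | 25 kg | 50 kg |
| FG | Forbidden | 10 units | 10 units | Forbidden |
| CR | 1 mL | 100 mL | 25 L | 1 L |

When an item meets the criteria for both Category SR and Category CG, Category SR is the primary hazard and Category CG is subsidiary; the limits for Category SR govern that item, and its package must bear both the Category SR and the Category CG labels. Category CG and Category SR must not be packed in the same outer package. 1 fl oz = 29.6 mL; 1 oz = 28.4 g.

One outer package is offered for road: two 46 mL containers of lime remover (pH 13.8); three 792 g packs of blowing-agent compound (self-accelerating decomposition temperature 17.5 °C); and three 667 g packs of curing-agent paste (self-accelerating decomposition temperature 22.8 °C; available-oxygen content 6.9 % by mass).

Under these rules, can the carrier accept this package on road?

With pH 13.8 (≥ 12.5), the lime remover falls in Category CR.
The blowing-agent compound has self-accelerating decomposition temperature 17.5 °C, which is < 55 °C, so it is Category SR (Self-Reactive).
Curing-agent paste: self-accelerating decomposition temperature 22.8 °C < 55 °C → Category SR (Self-Reactive).
Total Category SR: (three 792 g packs = 2.376 kg) + (three 667 g packs = 2.001 kg) = 4.377 kg.
4.377 kg ≤ 5 kg (road limit, Category SR) — within limit.
Category CR quantity: two 46 mL containers = 92 mL.
That is within the Category CR road limit of 100 mL.
The segregation rule (Category CG with Category SR) does not apply to Category SR with Category CR.
Every hazard category is within its road limit and no segregation rule is violated.

Yes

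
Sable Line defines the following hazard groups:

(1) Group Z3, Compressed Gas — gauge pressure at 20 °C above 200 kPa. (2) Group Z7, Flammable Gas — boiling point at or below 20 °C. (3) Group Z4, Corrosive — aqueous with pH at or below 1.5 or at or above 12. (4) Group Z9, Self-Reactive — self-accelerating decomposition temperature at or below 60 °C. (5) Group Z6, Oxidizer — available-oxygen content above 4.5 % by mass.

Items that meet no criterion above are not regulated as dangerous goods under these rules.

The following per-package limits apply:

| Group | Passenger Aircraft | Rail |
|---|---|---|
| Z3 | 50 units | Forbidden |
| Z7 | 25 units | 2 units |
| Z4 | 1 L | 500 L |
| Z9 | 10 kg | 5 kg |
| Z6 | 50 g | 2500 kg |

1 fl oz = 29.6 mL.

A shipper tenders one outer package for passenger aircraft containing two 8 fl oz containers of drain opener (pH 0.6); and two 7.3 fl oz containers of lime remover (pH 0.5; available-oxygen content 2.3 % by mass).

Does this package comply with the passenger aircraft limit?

The drain opener has pH 0.6, which is ≤ 1.5, so it is Group Z4 (Corrosive).
The lime remover has pH 0.5, which is ≤ 1.5, so it is Group Z4 (Corrosive).
Total Group Z4: (two 8 fl oz containers = 473.6 mL) + (two 7.3 fl oz containers = 432.16 mL) = 905.76 mL.
905.76 mL ≤ 1 L (passenger aircraft limit, Group Z4) — within limit.

Yes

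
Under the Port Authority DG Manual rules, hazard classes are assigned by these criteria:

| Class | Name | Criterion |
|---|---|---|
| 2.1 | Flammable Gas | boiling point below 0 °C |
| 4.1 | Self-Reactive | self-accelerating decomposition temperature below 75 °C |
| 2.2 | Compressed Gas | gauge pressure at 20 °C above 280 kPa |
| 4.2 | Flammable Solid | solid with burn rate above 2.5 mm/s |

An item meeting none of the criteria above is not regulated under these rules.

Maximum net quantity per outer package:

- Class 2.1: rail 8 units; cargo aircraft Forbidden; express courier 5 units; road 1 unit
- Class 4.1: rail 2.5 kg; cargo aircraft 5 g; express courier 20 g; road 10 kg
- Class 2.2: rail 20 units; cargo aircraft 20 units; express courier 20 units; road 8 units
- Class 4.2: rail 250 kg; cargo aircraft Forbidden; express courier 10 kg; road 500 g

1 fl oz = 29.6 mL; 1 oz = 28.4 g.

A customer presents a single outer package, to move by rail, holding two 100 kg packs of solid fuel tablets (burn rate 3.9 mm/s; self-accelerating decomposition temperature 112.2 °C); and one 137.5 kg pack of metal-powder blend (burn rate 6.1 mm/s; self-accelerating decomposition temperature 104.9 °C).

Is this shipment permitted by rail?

No

With burn rate 3.9 mm/s (> 2.5 mm/s), the solid fuel tablets fall in Class 4.2.
Burn rate 6.1 mm/s meets the Class 4.2 criterion (Flammable Solid), so the metal-powder blend is Class 4.2.
Total Class 4.2: (two 100 kg packs = 200 kg) + 137.5 kg = 337.5 kg.
337.5 kg > 250 kg (rail limit, Class 4.2) — over the limit.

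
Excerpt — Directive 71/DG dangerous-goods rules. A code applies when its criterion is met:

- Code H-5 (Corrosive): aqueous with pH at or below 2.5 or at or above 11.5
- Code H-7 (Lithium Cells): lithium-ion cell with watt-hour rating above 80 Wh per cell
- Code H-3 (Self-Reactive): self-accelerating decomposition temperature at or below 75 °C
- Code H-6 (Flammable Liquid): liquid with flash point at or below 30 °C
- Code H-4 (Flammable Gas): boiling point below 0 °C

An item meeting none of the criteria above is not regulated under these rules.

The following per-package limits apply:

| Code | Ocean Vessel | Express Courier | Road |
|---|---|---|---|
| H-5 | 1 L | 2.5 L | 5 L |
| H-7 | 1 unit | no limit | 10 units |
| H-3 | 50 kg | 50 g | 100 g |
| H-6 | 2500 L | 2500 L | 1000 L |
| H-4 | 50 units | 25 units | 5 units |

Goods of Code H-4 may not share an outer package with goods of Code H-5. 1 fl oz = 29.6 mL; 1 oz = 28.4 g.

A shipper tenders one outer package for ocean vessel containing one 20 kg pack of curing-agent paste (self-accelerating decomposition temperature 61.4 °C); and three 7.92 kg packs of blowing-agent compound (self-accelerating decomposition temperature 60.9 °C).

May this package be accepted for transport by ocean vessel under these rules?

Yes

With self-accelerating decomposition temperature 61.4 °C (≤ 75 °C), the curing-agent paste falls in Code H-3.
The blowing-agent compound has self-accelerating decomposition temperature 60.9 °C, which is ≤ 75 °C, so it is Code H-3 (Self-Reactive).
Code H-3 net quantity: 20 kg + (three 7.92 kg packs = 23.76 kg) = 43.76 kg.
43.76 kg ≤ 50 kg (ocean vessel limit, Code H-3) — within limit.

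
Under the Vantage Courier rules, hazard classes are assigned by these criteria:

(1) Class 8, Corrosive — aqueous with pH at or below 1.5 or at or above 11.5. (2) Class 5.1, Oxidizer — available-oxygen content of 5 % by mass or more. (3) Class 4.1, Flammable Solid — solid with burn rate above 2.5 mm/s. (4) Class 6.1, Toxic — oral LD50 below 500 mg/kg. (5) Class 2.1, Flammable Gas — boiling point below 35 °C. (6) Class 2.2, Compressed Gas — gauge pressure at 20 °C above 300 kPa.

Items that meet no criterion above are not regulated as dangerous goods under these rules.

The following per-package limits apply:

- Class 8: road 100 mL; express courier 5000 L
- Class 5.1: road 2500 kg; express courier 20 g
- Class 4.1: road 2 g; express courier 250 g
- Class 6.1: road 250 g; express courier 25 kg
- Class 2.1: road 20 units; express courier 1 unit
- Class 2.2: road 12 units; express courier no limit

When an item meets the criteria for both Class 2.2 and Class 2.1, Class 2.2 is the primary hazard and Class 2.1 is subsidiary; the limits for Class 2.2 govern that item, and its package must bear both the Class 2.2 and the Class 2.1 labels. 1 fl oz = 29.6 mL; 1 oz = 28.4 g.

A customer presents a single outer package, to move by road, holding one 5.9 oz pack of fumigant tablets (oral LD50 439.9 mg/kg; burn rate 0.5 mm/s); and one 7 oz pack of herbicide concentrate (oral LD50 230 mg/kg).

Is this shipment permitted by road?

The fumigant tablets have oral LD50 439.9 mg/kg, which is < 500 mg/kg, so they are Class 6.1 (Toxic).
Oral LD50 230 mg/kg meets the Class 6.1 criterion (Toxic), so the herbicide concentrate is Class 6.1.
Class 6.1 net quantity: (one 5.9 oz pack = 167.56 g) + (one 7 oz pack = 198.8 g) = 366.36 g.
366.36 g exceeds the road limit of 250 g for Class 6.1.

No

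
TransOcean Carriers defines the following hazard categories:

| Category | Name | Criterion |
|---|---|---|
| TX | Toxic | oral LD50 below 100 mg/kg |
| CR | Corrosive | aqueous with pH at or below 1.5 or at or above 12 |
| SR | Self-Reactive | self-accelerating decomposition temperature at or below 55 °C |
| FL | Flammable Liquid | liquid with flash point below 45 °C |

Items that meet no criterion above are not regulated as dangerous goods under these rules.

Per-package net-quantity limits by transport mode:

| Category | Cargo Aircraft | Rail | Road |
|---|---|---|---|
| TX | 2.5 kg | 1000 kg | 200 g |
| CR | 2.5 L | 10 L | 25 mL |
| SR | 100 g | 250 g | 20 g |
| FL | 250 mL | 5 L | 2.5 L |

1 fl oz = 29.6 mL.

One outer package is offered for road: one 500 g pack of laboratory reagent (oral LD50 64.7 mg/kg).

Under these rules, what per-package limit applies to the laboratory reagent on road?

Oral LD50 64.7 mg/kg meets the Category TX criterion (Toxic), so the laboratory reagent is Category TX.
The road limit for Category TX is 200 g.

200 g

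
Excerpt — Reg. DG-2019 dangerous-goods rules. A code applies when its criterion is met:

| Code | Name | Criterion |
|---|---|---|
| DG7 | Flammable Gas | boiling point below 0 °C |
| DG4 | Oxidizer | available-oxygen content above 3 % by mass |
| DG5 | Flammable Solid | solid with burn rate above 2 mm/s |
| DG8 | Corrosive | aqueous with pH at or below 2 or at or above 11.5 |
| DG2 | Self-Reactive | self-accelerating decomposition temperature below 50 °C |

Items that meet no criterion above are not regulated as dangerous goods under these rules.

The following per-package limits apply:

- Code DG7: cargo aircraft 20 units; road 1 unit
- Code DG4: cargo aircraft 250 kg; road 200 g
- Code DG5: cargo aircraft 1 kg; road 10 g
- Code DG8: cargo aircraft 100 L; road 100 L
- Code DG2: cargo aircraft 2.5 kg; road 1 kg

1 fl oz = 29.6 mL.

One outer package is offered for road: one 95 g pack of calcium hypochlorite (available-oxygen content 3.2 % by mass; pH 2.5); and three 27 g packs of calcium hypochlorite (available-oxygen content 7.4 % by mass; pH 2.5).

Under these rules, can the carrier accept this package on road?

Yes

Calcium hypochlorite: available-oxygen content 3.2 % by mass > 3 % by mass → Code DG4 (Oxidizer).
With available-oxygen content 7.4 % by mass (> 3 % by mass), the calcium hypochlorite falls in Code DG4.
Total Code DG4: 95 g + (three 27 g packs = 81 g) = 176 g.
176 g is within the road limit of 200 g for Code DG4.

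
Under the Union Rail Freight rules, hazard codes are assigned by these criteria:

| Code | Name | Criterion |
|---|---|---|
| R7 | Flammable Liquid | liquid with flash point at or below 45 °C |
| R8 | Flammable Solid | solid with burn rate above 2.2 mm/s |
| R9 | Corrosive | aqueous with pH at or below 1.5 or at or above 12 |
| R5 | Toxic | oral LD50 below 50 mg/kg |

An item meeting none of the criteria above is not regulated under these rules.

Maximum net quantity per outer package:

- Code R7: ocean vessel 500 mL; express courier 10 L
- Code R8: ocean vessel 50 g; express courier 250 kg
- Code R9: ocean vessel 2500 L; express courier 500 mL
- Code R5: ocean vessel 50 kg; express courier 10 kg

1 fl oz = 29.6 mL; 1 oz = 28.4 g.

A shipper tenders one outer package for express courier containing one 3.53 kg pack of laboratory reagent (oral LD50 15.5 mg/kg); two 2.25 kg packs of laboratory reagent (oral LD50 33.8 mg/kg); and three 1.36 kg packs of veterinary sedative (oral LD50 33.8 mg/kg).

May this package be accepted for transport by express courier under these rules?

No

Laboratory reagent: oral LD50 15.5 mg/kg < 50 mg/kg → Code R5 (Toxic).
Laboratory reagent: oral LD50 33.8 mg/kg < 50 mg/kg → Code R5 (Toxic).
With oral LD50 33.8 mg/kg (< 50 mg/kg), the veterinary sedative falls in Code R5.
Total Code R5: 3.53 kg + (two 2.25 kg packs = 4.5 kg) + (three 1.36 kg packs = 4.08 kg) = 12.11 kg.
That exceeds the Code R5 express courier limit of 10 kg.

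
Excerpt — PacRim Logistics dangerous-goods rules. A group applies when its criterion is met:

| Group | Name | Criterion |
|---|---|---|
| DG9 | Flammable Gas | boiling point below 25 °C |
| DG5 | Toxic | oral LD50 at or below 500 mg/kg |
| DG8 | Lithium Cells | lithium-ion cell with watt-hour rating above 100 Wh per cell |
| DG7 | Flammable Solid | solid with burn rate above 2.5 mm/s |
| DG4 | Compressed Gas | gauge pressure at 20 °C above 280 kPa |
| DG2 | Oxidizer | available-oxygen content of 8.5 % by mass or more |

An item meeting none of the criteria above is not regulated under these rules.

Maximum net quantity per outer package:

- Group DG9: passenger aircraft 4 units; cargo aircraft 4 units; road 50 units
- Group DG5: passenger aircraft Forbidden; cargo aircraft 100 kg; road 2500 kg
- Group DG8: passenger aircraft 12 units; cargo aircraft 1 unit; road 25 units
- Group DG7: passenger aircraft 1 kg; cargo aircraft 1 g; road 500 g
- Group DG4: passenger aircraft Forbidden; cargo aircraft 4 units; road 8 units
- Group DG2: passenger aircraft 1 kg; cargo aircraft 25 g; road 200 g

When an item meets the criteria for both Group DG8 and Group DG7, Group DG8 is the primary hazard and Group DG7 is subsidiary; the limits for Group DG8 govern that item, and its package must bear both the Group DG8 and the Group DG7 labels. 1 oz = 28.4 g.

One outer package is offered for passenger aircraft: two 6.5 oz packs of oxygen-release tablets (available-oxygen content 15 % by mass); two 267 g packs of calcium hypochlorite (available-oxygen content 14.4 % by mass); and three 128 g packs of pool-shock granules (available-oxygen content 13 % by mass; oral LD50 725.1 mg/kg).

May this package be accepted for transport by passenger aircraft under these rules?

Available-oxygen content 15 % by mass meets the Group DG2 criterion (Oxidizer), so the oxygen-release tablets are Group DG2.
Available-oxygen content 14.4 % by mass meets the Group DG2 criterion (Oxidizer), so the calcium hypochlorite is Group DG2.
Available-oxygen content 13 % by mass meets the Group DG2 criterion (Oxidizer), so the pool-shock granules are Group DG2.
Total Group DG2: (two 6.5 oz packs = 369.2 g) + (two 267 g packs = 534 g) + (three 128 g packs = 384 g) = 1287.2 g.
1287.2 g > 1 kg (passenger aircraft limit, Group DG2) — over the limit.

No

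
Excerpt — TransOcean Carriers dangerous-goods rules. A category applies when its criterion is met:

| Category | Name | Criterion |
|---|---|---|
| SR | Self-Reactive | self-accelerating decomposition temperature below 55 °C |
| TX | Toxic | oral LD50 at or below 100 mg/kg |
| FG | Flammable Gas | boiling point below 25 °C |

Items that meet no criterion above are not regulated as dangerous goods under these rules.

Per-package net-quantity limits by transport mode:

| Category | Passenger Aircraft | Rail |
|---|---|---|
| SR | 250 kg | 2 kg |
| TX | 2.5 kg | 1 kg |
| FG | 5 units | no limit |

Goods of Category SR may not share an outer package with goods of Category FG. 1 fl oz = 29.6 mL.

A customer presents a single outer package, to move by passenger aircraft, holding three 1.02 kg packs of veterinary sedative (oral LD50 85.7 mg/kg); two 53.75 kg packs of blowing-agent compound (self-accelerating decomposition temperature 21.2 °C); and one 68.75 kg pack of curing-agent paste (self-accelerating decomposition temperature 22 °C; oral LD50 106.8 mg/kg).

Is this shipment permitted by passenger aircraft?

Veterinary sedative: oral LD50 85.7 mg/kg ≤ 100 mg/kg → Category TX (Toxic).
With self-accelerating decomposition temperature 21.2 °C (< 55 °C), the blowing-agent compound falls in Category SR.
With self-accelerating decomposition temperature 22 °C (< 55 °C), the curing-agent paste falls in Category SR.
Category TX quantity: three 1.02 kg packs = 3.06 kg.
3.06 kg exceeds the passenger aircraft limit of 2.5 kg for Category TX.
Category SR net quantity: (two 53.75 kg packs = 107.5 kg) + 68.75 kg = 176.25 kg.
176.25 kg ≤ 250 kg (passenger aircraft limit, Category SR) — within limit.
The segregation rule (Category SR with Category FG) does not apply to Category TX with Category SR.

No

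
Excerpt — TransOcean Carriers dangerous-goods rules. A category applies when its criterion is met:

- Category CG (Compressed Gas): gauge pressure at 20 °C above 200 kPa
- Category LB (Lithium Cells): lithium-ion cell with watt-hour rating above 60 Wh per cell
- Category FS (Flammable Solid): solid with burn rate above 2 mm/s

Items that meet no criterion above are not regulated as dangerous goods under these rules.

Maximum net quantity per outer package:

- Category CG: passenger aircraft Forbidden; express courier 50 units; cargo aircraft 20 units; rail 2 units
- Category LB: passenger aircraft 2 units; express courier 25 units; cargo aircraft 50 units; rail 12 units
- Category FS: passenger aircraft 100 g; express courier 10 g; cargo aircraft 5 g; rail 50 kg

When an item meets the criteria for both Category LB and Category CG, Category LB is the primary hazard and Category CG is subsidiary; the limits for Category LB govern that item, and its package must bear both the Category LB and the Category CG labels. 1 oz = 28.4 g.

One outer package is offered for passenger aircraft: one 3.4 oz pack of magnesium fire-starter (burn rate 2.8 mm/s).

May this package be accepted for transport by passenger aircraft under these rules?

Magnesium fire-starter: burn rate 2.8 mm/s > 2 mm/s → Category FS (Flammable Solid).
Category FS quantity: one 3.4 oz pack = 96.56 g.
96.56 g is within the passenger aircraft limit of 100 g for Category FS.

Yes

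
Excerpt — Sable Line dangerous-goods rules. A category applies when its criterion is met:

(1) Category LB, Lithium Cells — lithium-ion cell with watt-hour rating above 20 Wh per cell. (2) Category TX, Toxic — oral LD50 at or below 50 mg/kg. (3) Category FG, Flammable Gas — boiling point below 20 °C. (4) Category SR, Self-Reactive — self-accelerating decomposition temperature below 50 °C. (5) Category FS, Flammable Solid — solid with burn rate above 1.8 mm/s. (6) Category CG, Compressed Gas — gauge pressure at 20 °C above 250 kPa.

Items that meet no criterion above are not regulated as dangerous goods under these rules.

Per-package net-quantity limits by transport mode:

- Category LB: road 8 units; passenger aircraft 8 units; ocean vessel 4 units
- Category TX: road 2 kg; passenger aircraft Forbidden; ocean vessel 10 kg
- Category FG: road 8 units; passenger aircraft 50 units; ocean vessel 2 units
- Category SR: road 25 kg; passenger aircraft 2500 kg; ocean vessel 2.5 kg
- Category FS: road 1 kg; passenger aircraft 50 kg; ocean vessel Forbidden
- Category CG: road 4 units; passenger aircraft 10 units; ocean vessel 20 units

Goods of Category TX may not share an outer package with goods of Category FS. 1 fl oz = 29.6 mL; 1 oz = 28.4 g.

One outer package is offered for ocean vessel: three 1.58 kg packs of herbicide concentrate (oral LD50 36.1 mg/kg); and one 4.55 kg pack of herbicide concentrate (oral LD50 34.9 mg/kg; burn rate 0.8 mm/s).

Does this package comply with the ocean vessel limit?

The herbicide concentrate has oral LD50 36.1 mg/kg, which is ≤ 50 mg/kg, so it is Category TX (Toxic).
With oral LD50 34.9 mg/kg (≤ 50 mg/kg), the herbicide concentrate falls in Category TX.
Total Category TX: (three 1.58 kg packs = 4.74 kg) + 4.55 kg = 9.29 kg.
9.29 kg is within the ocean vessel limit of 10 kg for Category TX.

Yes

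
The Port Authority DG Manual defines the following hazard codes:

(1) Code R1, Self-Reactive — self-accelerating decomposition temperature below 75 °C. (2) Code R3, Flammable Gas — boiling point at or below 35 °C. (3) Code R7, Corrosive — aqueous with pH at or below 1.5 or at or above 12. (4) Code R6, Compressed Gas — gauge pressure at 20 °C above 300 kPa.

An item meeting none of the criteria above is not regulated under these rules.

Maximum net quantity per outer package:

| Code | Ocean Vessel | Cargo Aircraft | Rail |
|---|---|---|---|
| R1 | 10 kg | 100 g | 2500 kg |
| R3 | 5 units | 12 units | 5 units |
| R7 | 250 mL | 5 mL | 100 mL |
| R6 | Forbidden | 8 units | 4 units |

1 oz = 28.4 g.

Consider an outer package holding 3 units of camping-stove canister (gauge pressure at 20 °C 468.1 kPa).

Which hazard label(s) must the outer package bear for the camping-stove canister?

Gauge pressure at 20 °C 468.1 kPa meets the Code R6 criterion (Compressed Gas), so the camping-stove canister is Code R6.
Only the Code R6 label is required.

Code R6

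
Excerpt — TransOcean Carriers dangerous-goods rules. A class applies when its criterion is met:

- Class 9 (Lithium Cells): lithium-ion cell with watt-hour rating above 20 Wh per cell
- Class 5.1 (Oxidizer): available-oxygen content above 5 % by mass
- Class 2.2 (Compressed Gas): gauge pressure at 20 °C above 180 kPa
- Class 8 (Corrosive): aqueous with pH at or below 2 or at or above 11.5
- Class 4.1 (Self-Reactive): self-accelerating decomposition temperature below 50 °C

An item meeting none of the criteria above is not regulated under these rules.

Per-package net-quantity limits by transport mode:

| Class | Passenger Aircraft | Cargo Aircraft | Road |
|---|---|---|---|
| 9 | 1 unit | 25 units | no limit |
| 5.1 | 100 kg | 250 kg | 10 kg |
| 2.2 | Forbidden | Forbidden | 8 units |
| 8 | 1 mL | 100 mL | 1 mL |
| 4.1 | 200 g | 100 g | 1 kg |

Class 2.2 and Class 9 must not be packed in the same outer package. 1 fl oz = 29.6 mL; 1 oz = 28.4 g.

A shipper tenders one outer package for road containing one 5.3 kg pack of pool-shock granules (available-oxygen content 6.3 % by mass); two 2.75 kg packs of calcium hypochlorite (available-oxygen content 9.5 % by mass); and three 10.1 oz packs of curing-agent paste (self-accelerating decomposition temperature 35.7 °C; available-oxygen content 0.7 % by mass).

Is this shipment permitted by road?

No

Pool-shock granules: available-oxygen content 6.3 % by mass > 5 % by mass → Class 5.1 (Oxidizer).
Calcium hypochlorite: available-oxygen content 9.5 % by mass > 5 % by mass → Class 5.1 (Oxidizer).
Curing-agent paste: self-accelerating decomposition temperature 35.7 °C < 50 °C → Class 4.1 (Self-Reactive).
Class 5.1 net quantity: 5.3 kg + (two 2.75 kg packs = 5.5 kg) = 10.8 kg.
10.8 kg > 10 kg (road limit, Class 5.1) — over the limit.
Class 4.1 quantity: three 10.1 oz packs = 860.52 g.
That is within the Class 4.1 road limit of 1 kg.
The segregation rule (Class 2.2 with Class 9) does not apply to Class 5.1 with Class 4.1.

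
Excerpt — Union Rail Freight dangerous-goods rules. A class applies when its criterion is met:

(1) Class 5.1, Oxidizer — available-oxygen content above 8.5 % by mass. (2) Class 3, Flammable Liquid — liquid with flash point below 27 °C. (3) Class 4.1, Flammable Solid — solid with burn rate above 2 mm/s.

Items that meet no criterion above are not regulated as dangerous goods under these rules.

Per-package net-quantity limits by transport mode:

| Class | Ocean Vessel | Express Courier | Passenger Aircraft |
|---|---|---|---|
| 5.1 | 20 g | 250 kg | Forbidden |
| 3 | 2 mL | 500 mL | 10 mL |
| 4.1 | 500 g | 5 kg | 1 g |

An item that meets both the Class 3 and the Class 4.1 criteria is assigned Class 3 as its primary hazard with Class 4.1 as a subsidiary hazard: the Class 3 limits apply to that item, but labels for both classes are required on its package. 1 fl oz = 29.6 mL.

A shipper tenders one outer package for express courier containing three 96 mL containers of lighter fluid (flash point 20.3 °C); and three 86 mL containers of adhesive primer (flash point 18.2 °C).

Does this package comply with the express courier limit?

No

The lighter fluid has flash point 20.3 °C, which is < 27 °C, so it is Class 3 (Flammable Liquid).
Adhesive primer: flash point 18.2 °C < 27 °C → Class 3 (Flammable Liquid).
Total Class 3: (three 96 mL containers = 288 mL) + (three 86 mL containers = 258 mL) = 546 mL.
546 mL exceeds the express courier limit of 500 mL for Class 3.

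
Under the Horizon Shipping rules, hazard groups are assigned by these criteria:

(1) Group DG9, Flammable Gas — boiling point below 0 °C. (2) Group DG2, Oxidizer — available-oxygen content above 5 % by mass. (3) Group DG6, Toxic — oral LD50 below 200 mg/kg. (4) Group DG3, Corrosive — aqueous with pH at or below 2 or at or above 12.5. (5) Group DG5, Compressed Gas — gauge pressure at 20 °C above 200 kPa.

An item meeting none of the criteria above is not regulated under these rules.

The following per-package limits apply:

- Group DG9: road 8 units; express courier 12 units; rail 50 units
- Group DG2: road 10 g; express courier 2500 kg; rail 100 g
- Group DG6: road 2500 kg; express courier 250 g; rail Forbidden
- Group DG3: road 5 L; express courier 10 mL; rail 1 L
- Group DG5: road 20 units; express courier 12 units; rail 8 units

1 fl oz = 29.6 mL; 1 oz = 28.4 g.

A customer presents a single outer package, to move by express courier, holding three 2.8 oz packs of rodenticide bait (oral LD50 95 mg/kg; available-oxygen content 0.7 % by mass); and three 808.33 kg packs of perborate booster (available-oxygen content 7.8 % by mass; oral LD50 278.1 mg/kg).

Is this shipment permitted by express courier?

Yes

The rodenticide bait has oral LD50 95 mg/kg, which is < 200 mg/kg, so it is Group DG6 (Toxic).
Perborate booster: available-oxygen content 7.8 % by mass > 5 % by mass → Group DG2 (Oxidizer).
Group DG2 quantity: three 808.33 kg packs = 2424.99 kg.
That is within the Group DG2 express courier limit of 2500 kg.
Group DG6 quantity: three 2.8 oz packs = 238.56 g.
That is within the Group DG6 express courier limit of 250 g.
Every hazard group is within its express courier limit and no segregation rule is violated.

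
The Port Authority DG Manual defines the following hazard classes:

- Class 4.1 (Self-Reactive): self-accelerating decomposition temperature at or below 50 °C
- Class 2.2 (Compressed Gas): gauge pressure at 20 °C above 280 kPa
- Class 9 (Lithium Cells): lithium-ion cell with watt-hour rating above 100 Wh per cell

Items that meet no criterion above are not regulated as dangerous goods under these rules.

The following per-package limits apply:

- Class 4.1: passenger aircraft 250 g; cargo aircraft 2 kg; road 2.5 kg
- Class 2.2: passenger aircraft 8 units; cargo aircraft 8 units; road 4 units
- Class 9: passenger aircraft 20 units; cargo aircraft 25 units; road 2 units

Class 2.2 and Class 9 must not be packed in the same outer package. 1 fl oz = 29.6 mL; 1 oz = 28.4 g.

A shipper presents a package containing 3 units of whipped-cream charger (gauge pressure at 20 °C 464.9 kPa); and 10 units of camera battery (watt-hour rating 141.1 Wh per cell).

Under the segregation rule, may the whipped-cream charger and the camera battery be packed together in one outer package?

No

The whipped-cream charger has gauge pressure at 20 °C 464.9 kPa, which is > 280 kPa, so it is Class 2.2 (Compressed Gas).
Watt-hour rating 141.1 Wh per cell meets the Class 9 criterion (Lithium Cells), so the camera battery is Class 9.
Class 2.2 and Class 9 may not share an outer package.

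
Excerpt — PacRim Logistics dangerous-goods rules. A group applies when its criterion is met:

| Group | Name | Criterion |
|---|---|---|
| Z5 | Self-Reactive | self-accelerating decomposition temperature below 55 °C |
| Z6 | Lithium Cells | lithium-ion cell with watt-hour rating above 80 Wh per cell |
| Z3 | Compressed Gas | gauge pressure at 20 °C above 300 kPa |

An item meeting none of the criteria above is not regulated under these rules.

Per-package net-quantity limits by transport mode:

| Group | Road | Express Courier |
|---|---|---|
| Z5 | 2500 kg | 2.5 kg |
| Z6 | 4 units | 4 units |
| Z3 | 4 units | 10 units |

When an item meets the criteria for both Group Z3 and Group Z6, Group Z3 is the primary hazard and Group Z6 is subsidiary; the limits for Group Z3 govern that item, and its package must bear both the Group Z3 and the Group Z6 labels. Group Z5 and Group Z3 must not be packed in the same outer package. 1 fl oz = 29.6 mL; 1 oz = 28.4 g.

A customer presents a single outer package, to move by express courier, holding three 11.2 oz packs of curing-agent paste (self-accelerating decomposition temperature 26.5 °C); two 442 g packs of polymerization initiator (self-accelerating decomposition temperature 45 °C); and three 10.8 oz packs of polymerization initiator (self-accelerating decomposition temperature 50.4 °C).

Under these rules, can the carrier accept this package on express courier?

With self-accelerating decomposition temperature 26.5 °C (< 55 °C), the curing-agent paste falls in Group Z5.
Self-accelerating decomposition temperature 45 °C meets the Group Z5 criterion (Self-Reactive), so the polymerization initiator is Group Z5.
The polymerization initiator has self-accelerating decomposition temperature 50.4 °C, which is < 55 °C, so it is Group Z5 (Self-Reactive).
Group Z5 net quantity: (three 11.2 oz packs = 954.24 g) + (two 442 g packs = 884 g) + (three 10.8 oz packs = 920.16 g) = 2758.4 g.
2758.4 g exceeds the express courier limit of 2.5 kg for Group Z5.

No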